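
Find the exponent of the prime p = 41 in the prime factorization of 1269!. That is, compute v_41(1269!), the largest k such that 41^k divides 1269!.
v_41(1269!) = 30

Legendre's formula: v_p(n!) = Σ_{k ≥ 1} ⌊n / p^k⌋. For p = 41, n = 1269, the terms are:
  ⌊1269/41^1⌋ = ⌊1269/41⌋ = 30
(the next term ⌊1269/41^2⌋ = 0, terminating the sum). Summing: v_41(1269!) = 30 = 30.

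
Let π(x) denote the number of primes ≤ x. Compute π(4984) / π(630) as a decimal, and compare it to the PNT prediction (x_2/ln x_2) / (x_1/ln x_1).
π(4984)/π(630) = 666/114 ≈ 5.8421;  PNT prediction ≈ 5.9893.

π(630) = 114 and π(4984) = 666, so π(4984)/π(630) ≈ 5.8421. The PNT-predicted ratio is (4984/ln(4984)) / (630/ln(630)) ≈ 5.9893. The two agree to within a few percent, as expected.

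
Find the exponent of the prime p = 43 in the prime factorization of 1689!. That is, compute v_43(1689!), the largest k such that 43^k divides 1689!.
v_43(1689!) = 39

Legendre's formula: v_p(n!) = Σ_{k ≥ 1} ⌊n / p^k⌋. For p = 43, n = 1689, the terms are:
  ⌊1689/43^1⌋ = ⌊1689/43⌋ = 39
(the next term ⌊1689/43^2⌋ = 0, terminating the sum). Summing: v_43(1689!) = 39 = 39.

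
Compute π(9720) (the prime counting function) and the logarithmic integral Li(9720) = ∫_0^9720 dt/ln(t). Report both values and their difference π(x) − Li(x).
π(9720) = 1198;  Li(9720) ≈ 1215.69;  π(x) − Li(x) ≈ -17.69.

Direct count of primes ≤ 9720 gives π(9720) = 1198. Numerical evaluation of the logarithmic integral gives Li(9720) ≈ 1215.69. The difference π(x) − Li(x) ≈ -17.69 is typically negative for small/moderate x (Li(x) overestimates), though Littlewood's theorem shows this sign changes infinitely often.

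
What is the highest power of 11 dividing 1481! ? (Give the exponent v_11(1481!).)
v_11(1481!) = 147

Legendre's formula: v_p(n!) = Σ_{k ≥ 1} ⌊n / p^k⌋. For p = 11, n = 1481, the terms are:
  ⌊1481/11^1⌋ = ⌊1481/11⌋ = 134
  ⌊1481/11^2⌋ = ⌊1481/121⌋ = 12
  ⌊1481/11^3⌋ = ⌊1481/1331⌋ = 1
(the next term ⌊1481/11^4⌋ = 0, terminating the sum). Summing: v_11(1481!) = 134 + 12 + 1 = 147.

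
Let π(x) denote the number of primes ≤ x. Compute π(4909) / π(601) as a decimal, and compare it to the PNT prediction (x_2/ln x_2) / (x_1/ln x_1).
π(4909)/π(601) = 656/110 ≈ 5.9636;  PNT prediction ≈ 6.1496.

π(601) = 110 and π(4909) = 656, so π(4909)/π(601) ≈ 5.9636. The PNT-predicted ratio is (4909/ln(4909)) / (601/ln(601)) ≈ 6.1496. The two agree to within a few percent, as expected.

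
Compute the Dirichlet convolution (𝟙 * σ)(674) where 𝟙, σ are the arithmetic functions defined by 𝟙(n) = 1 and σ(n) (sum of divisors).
(𝟙 * σ)(674) = 1356

Divisors of 674: [1, 2, 337, 674]. For each d | 674:
  d = 1: 𝟙(1) · σ(674/1) = 1 · 1014 = 1014
  d = 2: 𝟙(2) · σ(674/2) = 1 · 338 = 338
  d = 337: 𝟙(337) · σ(674/337) = 1 · 3 = 3
  d = 674: 𝟙(674) · σ(674/674) = 1 · 1 = 1
Summing: (𝟙 * σ)(674) = 1014 + 338 + 3 + 1 = 1356.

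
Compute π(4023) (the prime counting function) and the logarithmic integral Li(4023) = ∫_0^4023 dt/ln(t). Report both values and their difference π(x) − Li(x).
π(4023) = 556;  Li(4023) ≈ 568.14;  π(x) − Li(x) ≈ -12.14.

Direct count of primes ≤ 4023 gives π(4023) = 556. Numerical evaluation of the logarithmic integral gives Li(4023) ≈ 568.14. The difference π(x) − Li(x) ≈ -12.14 is typically negative for small/moderate x (Li(x) overestimates), though Littlewood's theorem shows this sign changes infinitely often.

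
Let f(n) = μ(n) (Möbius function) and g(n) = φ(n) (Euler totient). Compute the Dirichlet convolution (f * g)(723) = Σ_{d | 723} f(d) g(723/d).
(μ * φ)(723) = 239

Divisors of 723: [1, 3, 241, 723]. For each d | 723:
  d = 1: μ(1) · φ(723/1) = 1 · 480 = 480
  d = 3: μ(3) · φ(723/3) = -1 · 240 = -240
  d = 241: μ(241) · φ(723/241) = -1 · 2 = -2
  d = 723: μ(723) · φ(723/723) = 1 · 1 = 1
Summing: (μ * φ)(723) = 480 + -240 + -2 + 1 = 239.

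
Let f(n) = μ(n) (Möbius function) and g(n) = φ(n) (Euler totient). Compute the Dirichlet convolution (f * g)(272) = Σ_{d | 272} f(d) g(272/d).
(μ * φ)(272) = 60

Divisors of 272: [1, 2, 4, 8, 16, 17, 34, 68, 136, 272]. For each d | 272:
  d = 1: μ(1) · φ(272/1) = 1 · 128 = 128
  d = 2: μ(2) · φ(272/2) = -1 · 64 = -64
  d = 4: μ(4) · φ(272/4) = 0 · 32 = 0
  d = 8: μ(8) · φ(272/8) = 0 · 16 = 0
  d = 16: μ(16) · φ(272/16) = 0 · 16 = 0
  d = 17: μ(17) · φ(272/17) = -1 · 8 = -8
  d = 34: μ(34) · φ(272/34) = 1 · 4 = 4
  d = 68: μ(68) · φ(272/68) = 0 · 2 = 0
  d = 136: μ(136) · φ(272/136) = 0 · 1 = 0
  d = 272: μ(272) · φ(272/272) = 0 · 1 = 0
Summing: (μ * φ)(272) = 128 + -64 + 0 + 0 + 0 + -8 + 4 + 0 + 0 + 0 = 60.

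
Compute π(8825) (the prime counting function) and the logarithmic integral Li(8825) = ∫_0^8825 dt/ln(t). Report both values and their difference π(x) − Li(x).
π(8825) = 1099;  Li(8825) ≈ 1117.71;  π(x) − Li(x) ≈ -18.71.

Direct count of primes ≤ 8825 gives π(8825) = 1099. Numerical evaluation of the logarithmic integral gives Li(8825) ≈ 1117.71. The difference π(x) − Li(x) ≈ -18.71 is typically negative for small/moderate x (Li(x) overestimates), though Littlewood's theorem shows this sign changes infinitely often.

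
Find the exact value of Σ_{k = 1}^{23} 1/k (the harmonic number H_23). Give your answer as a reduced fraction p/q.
H_23 = 444316699/118982864

Direct summation: H_23 = 1 + 1/2 + ... + 1/23. The least common denominator is lcm(1, ..., 23) = 5354228880; over this denominator the numerator is 5354228880 + 2677114440 + 1784742960 + 1338557220 + 1070845776 + 892371480 + 764889840 + 669278610 + 594914320 + 535422888 + 486748080 + 446185740 + 411863760 + 382444920 + 356948592 + 334639305 + 314954640 + 297457160 + 281801520 + 267711444 + 254963280 + 243374040 + 232792560 = 19994251455, so H_23 = 19994251455/5354228880; reducing by gcd(19994251455, 5354228880) = 45 gives 444316699/118982864 ≈ 3.73429. (The PNT-adjacent estimate ln(23) + γ ≈ 3.71271 matches within O(1/n).)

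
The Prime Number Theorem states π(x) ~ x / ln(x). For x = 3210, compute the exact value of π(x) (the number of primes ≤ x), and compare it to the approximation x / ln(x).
π(3210) = 454;  x/ln(x) ≈ 397.57;  relative error ≈ 12.43%.

Directly count primes up to 3210: π(3210) = 454. The PNT approximation gives 3210/ln(3210) ≈ 3210/8.07403 ≈ 397.57. Relative error (π(x) − x/ln(x)) / π(x) ≈ 12.43%; the approximation is known to undercount slightly (Li(x) is a better estimate).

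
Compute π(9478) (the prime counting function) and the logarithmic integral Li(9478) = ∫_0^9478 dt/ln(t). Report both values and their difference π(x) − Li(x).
π(9478) = 1174;  Li(9478) ≈ 1189.30;  π(x) − Li(x) ≈ -15.30.

Direct count of primes ≤ 9478 gives π(9478) = 1174. Numerical evaluation of the logarithmic integral gives Li(9478) ≈ 1189.30. The difference π(x) − Li(x) ≈ -15.30 is typically negative for small/moderate x (Li(x) overestimates), though Littlewood's theorem shows this sign changes infinitely often.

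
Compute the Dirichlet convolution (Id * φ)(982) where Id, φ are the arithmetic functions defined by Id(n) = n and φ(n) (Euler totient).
(Id * φ)(982) = 2943

Divisors of 982: [1, 2, 491, 982]. For each d | 982:
  d = 1: Id(1) · φ(982/1) = 1 · 490 = 490
  d = 2: Id(2) · φ(982/2) = 2 · 490 = 980
  d = 491: Id(491) · φ(982/491) = 491 · 1 = 491
  d = 982: Id(982) · φ(982/982) = 982 · 1 = 982
Summing: (Id * φ)(982) = 490 + 980 + 491 + 982 = 2943.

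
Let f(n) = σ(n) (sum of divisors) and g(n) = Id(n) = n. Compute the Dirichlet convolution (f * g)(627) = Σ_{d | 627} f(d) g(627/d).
(σ * Id)(627) = 6279

Divisors of 627: [1, 3, 11, 19, 33, 57, 209, 627]. For each d | 627:
  d = 1: σ(1) · Id(627/1) = 1 · 627 = 627
  d = 3: σ(3) · Id(627/3) = 4 · 209 = 836
  d = 11: σ(11) · Id(627/11) = 12 · 57 = 684
  d = 19: σ(19) · Id(627/19) = 20 · 33 = 660
  d = 33: σ(33) · Id(627/33) = 48 · 19 = 912
  d = 57: σ(57) · Id(627/57) = 80 · 11 = 880
  d = 209: σ(209) · Id(627/209) = 240 · 3 = 720
  d = 627: σ(627) · Id(627/627) = 960 · 1 = 960
Summing: (σ * Id)(627) = 627 + 836 + 684 + 660 + 912 + 880 + 720 + 960 = 6279.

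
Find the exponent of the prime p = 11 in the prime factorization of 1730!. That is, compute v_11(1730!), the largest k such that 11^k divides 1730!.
v_11(1730!) = 172

Legendre's formula: v_p(n!) = Σ_{k ≥ 1} ⌊n / p^k⌋. For p = 11, n = 1730, the terms are:
  ⌊1730/11^1⌋ = ⌊1730/11⌋ = 157
  ⌊1730/11^2⌋ = ⌊1730/121⌋ = 14
  ⌊1730/11^3⌋ = ⌊1730/1331⌋ = 1
(the next term ⌊1730/11^4⌋ = 0, terminating the sum). Summing: v_11(1730!) = 157 + 14 + 1 = 172.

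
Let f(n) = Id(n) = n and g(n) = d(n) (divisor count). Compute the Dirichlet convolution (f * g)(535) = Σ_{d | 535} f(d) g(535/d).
(Id * d)(535) = 763

Divisors of 535: [1, 5, 107, 535]. For each d | 535:
  d = 1: Id(1) · d(535/1) = 1 · 4 = 4
  d = 5: Id(5) · d(535/5) = 5 · 2 = 10
  d = 107: Id(107) · d(535/107) = 107 · 2 = 214
  d = 535: Id(535) · d(535/535) = 535 · 1 = 535
Summing: (Id * d)(535) = 4 + 10 + 214 + 535 = 763.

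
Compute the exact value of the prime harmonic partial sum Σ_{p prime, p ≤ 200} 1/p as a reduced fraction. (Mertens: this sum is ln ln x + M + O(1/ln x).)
Σ 1/p = 15202313841027497739047080375538859939135227730139536997746371469607707132833646367/7799922041683461553249199106329813876687996789903550945093032474868511536164700810

π(200) = 46, so the primes ≤ 200 are [2, 3, 5, 7, 11, 13, 17, 19, 23, 29, 31, 37, 41, 43, 47, 53, 59, 61, 67, 71, 73, 79, 83, 89, 97, 101, 103, 107, 109, 113, 127, 131, 137, 139, 149, 151, 157, 163, 167, 173, 179, 181, 191, 193, 197, 199]. Summing 1/p over these primes: 15202313841027497739047080375538859939135227730139536997746371469607707132833646367/7799922041683461553249199106329813876687996789903550945093032474868511536164700810 ≈ 1.9490. Mertens estimate ln ln(200) + 0.2615 ≈ 1.9289.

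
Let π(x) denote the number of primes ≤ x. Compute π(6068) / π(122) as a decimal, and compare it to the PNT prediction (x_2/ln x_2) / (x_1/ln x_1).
π(6068)/π(122) = 791/30 ≈ 26.3667;  PNT prediction ≈ 27.4305.

π(122) = 30 and π(6068) = 791, so π(6068)/π(122) ≈ 26.3667. The PNT-predicted ratio is (6068/ln(6068)) / (122/ln(122)) ≈ 27.4305. The two agree to within a few percent, as expected.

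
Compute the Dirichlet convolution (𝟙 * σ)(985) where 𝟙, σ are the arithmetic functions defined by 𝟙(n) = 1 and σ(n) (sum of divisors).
(𝟙 * σ)(985) = 1393

Divisors of 985: [1, 5, 197, 985]. For each d | 985:
  d = 1: 𝟙(1) · σ(985/1) = 1 · 1188 = 1188
  d = 5: 𝟙(5) · σ(985/5) = 1 · 198 = 198
  d = 197: 𝟙(197) · σ(985/197) = 1 · 6 = 6
  d = 985: 𝟙(985) · σ(985/985) = 1 · 1 = 1
Summing: (𝟙 * σ)(985) = 1188 + 198 + 6 + 1 = 1393.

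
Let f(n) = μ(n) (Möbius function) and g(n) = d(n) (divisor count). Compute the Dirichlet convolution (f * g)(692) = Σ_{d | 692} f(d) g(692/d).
(μ * d)(692) = 1

Divisors of 692: [1, 2, 4, 173, 346, 692]. For each d | 692:
  d = 1: μ(1) · d(692/1) = 1 · 6 = 6
  d = 2: μ(2) · d(692/2) = -1 · 4 = -4
  d = 4: μ(4) · d(692/4) = 0 · 2 = 0
  d = 173: μ(173) · d(692/173) = -1 · 3 = -3
  d = 346: μ(346) · d(692/346) = 1 · 2 = 2
  d = 692: μ(692) · d(692/692) = 0 · 1 = 0
Summing: (μ * d)(692) = 6 + -4 + 0 + -3 + 2 + 0 = 1.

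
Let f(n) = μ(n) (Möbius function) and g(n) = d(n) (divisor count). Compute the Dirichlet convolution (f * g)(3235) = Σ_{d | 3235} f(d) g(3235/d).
(μ * d)(3235) = 1

Divisors of 3235: [1, 5, 647, 3235]. For each d | 3235:
  d = 1: μ(1) · d(3235/1) = 1 · 4 = 4
  d = 5: μ(5) · d(3235/5) = -1 · 2 = -2
  d = 647: μ(647) · d(3235/647) = -1 · 2 = -2
  d = 3235: μ(3235) · d(3235/3235) = 1 · 1 = 1
Summing: (μ * d)(3235) = 4 + -2 + -2 + 1 = 1.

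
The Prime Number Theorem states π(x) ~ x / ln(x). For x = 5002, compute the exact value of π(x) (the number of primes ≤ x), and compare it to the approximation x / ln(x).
π(5002) = 669;  x/ln(x) ≈ 587.26;  relative error ≈ 12.22%.

Directly count primes up to 5002: π(5002) = 669. The PNT approximation gives 5002/ln(5002) ≈ 5002/8.51759 ≈ 587.26. Relative error (π(x) − x/ln(x)) / π(x) ≈ 12.22%; the approximation is known to undercount slightly (Li(x) is a better estimate).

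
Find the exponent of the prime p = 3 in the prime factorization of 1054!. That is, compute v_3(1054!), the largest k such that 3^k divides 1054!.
v_3(1054!) = 525

Legendre's formula: v_p(n!) = Σ_{k ≥ 1} ⌊n / p^k⌋. For p = 3, n = 1054, the terms are:
  ⌊1054/3^1⌋ = ⌊1054/3⌋ = 351
  ⌊1054/3^2⌋ = ⌊1054/9⌋ = 117
  ⌊1054/3^3⌋ = ⌊1054/27⌋ = 39
  ⌊1054/3^4⌋ = ⌊1054/81⌋ = 13
  ⌊1054/3^5⌋ = ⌊1054/243⌋ = 4
  ⌊1054/3^6⌋ = ⌊1054/729⌋ = 1
(the next term ⌊1054/3^7⌋ = 0, terminating the sum). Summing: v_3(1054!) = 351 + 117 + 39 + 13 + 4 + 1 = 525.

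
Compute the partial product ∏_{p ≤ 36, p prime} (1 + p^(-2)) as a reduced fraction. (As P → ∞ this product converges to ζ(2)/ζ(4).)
∏ = 7292191856800000/4827887490090357

The primes p ≤ 36 are [2, 3, 5, 7, 11, 13, 17, 19, 23, 29, 31]. For each, (1 + 1/p^2) = (p^2 + 1)/p^2. Multiplying these fractions over p ∈ [2, 3, 5, 7, 11, 13, 17, 19, 23, 29, 31] gives 7292191856800000/4827887490090357. (In the limit P → ∞ this tends to ζ(2)/ζ(4).)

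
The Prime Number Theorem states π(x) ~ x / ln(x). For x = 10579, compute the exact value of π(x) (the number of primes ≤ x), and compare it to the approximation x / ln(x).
π(10579) = 1290;  x/ln(x) ≈ 1141.62;  relative error ≈ 11.50%.

Directly count primes up to 10579: π(10579) = 1290. The PNT approximation gives 10579/ln(10579) ≈ 10579/9.26663 ≈ 1141.62. Relative error (π(x) − x/ln(x)) / π(x) ≈ 11.50%; the approximation is known to undercount slightly (Li(x) is a better estimate).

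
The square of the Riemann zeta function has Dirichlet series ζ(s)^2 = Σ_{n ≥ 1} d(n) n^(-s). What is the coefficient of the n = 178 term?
d(178) = 4

ζ(s)^2 = (Σ 1/m^s)(Σ 1/k^s). The coefficient of 1/n^s in the product is the number of ordered pairs (m, k) with mk = n, which equals d(n). For n = 178, divisors are [1, 2, 89, 178], so d(178) = 4.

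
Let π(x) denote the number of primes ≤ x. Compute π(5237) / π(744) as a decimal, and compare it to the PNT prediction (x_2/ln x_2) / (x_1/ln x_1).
π(5237)/π(744) = 697/132 ≈ 5.2803;  PNT prediction ≈ 5.4349.

π(744) = 132 and π(5237) = 697, so π(5237)/π(744) ≈ 5.2803. The PNT-predicted ratio is (5237/ln(5237)) / (744/ln(744)) ≈ 5.4349. The two agree to within a few percent, as expected.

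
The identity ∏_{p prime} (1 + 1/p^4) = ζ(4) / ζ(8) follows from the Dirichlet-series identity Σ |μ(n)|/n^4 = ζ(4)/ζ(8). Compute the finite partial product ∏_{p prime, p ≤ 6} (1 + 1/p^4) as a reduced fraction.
∏ = 218161/202500

The primes p ≤ 6 are [2, 3, 5]. For each, (1 + 1/p^4) = (p^4 + 1)/p^4. Multiplying these fractions over p ∈ [2, 3, 5] gives 218161/202500. (In the limit P → ∞ this tends to ζ(4)/ζ(8).)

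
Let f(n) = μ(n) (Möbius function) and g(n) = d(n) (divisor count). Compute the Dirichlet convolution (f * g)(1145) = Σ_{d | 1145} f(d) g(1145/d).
(μ * d)(1145) = 1

Divisors of 1145: [1, 5, 229, 1145]. For each d | 1145:
  d = 1: μ(1) · d(1145/1) = 1 · 4 = 4
  d = 5: μ(5) · d(1145/5) = -1 · 2 = -2
  d = 229: μ(229) · d(1145/229) = -1 · 2 = -2
  d = 1145: μ(1145) · d(1145/1145) = 1 · 1 = 1
Summing: (μ * d)(1145) = 4 + -2 + -2 + 1 = 1.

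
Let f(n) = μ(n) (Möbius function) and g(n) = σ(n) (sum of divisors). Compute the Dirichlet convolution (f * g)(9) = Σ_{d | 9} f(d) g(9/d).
(μ * σ)(9) = 9

Divisors of 9: [1, 3, 9]. For each d | 9:
  d = 1: μ(1) · σ(9/1) = 1 · 13 = 13
  d = 3: μ(3) · σ(9/3) = -1 · 4 = -4
  d = 9: μ(9) · σ(9/9) = 0 · 1 = 0
Summing: (μ * σ)(9) = 13 + -4 + 0 = 9.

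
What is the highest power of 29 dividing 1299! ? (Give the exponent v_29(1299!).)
v_29(1299!) = 45

Legendre's formula: v_p(n!) = Σ_{k ≥ 1} ⌊n / p^k⌋. For p = 29, n = 1299, the terms are:
  ⌊1299/29^1⌋ = ⌊1299/29⌋ = 44
  ⌊1299/29^2⌋ = ⌊1299/841⌋ = 1
(the next term ⌊1299/29^3⌋ = 0, terminating the sum). Summing: v_29(1299!) = 44 + 1 = 45.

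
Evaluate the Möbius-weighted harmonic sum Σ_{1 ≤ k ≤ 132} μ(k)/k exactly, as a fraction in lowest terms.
Σ μ(k)/k = -4282394934202784040475989054340166706696769726931/525896479052627740771371797072411912900610967452630

Values of μ(k) for 1 ≤ k ≤ 132: μ(1) = 1, μ(2) = -1, μ(3) = -1, μ(5) = -1, μ(6) = 1, μ(7) = -1, μ(10) = 1, μ(11) = -1, μ(13) = -1, μ(14) = 1, μ(15) = 1, μ(17) = -1, μ(19) = -1, μ(21) = 1, μ(22) = 1, μ(23) = -1, μ(26) = 1, μ(29) = -1, μ(30) = -1, μ(31) = -1, μ(33) = 1, μ(34) = 1, μ(35) = 1, μ(37) = -1, μ(38) = 1, μ(39) = 1, μ(41) = -1, μ(42) = -1, μ(43) = -1, μ(46) = 1, μ(47) = -1, μ(51) = 1, μ(53) = -1, μ(55) = 1, μ(57) = 1, μ(58) = 1, μ(59) = -1, μ(61) = -1, μ(62) = 1, μ(65) = 1, μ(66) = -1, μ(67) = -1, μ(69) = 1, μ(70) = -1, μ(71) = -1, μ(73) = -1, μ(74) = 1, μ(77) = 1, μ(78) = -1, μ(79) = -1, μ(82) = 1, μ(83) = -1, μ(85) = 1, μ(86) = 1, μ(87) = 1, μ(89) = -1, μ(91) = 1, μ(93) = 1, μ(94) = 1, μ(95) = 1, μ(97) = -1, μ(101) = -1, μ(102) = -1, μ(103) = -1, μ(105) = -1, μ(106) = 1, μ(107) = -1, μ(109) = -1, μ(110) = -1, μ(111) = 1, μ(113) = -1, μ(114) = -1, μ(115) = 1, μ(118) = 1, μ(119) = 1, μ(122) = 1, μ(123) = 1, μ(127) = -1, μ(129) = 1, μ(130) = -1, μ(131) = -1, with μ = 0 on non-squarefree integers. Summing μ(k)/k for k where μ(k) ≠ 0 gives -4282394934202784040475989054340166706696769726931/525896479052627740771371797072411912900610967452630 ≈ -0.0081. (PNT ⟺ this sum → 0 as n → ∞.)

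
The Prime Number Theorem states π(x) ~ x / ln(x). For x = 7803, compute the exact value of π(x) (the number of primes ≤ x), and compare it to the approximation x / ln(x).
π(7803) = 987;  x/ln(x) ≈ 870.65;  relative error ≈ 11.79%.

Directly count primes up to 7803: π(7803) = 987. The PNT approximation gives 7803/ln(7803) ≈ 7803/8.96226 ≈ 870.65. Relative error (π(x) − x/ln(x)) / π(x) ≈ 11.79%; the approximation is known to undercount slightly (Li(x) is a better estimate).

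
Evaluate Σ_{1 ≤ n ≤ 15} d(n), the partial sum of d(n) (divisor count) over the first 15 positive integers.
Σ_{n ≤ 15} d(n) = 45

Compute d(n) for each 1 ≤ n ≤ 15: d(1) = 1, d(2) = 2, d(3) = 2, d(4) = 3, d(5) = 2, d(6) = 4, d(7) = 2, d(8) = 4, d(9) = 3, d(10) = 4, d(11) = 2, d(12) = 6, d(13) = 2, d(14) = 4, d(15) = 4. Summing all 15 values: 45. (Dirichlet's divisor formula: Σ_{n ≤ x} d(n) = x ln(x) + (2γ − 1) x + O(√x). For x = 15, the asymptotic estimate is ≈ 42.94.)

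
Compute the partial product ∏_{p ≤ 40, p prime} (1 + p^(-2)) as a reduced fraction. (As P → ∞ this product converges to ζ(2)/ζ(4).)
∏ = 270008184968000000/178631837133343209

The primes p ≤ 40 are [2, 3, 5, 7, 11, 13, 17, 19, 23, 29, 31, 37]. For each, (1 + 1/p^2) = (p^2 + 1)/p^2. Multiplying these fractions over p ∈ [2, 3, 5, 7, 11, 13, 17, 19, 23, 29, 31, 37] gives 270008184968000000/178631837133343209. (In the limit P → ∞ this tends to ζ(2)/ζ(4).)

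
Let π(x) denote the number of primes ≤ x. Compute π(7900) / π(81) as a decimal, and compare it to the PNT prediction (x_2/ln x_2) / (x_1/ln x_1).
π(7900)/π(81) = 997/22 ≈ 45.3182;  PNT prediction ≈ 47.7563.

π(81) = 22 and π(7900) = 997, so π(7900)/π(81) ≈ 45.3182. The PNT-predicted ratio is (7900/ln(7900)) / (81/ln(81)) ≈ 47.7563. The two agree to within a few percent, as expected.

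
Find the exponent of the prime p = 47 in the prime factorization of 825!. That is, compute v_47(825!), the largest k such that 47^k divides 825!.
v_47(825!) = 17

Legendre's formula: v_p(n!) = Σ_{k ≥ 1} ⌊n / p^k⌋. For p = 47, n = 825, the terms are:
  ⌊825/47^1⌋ = ⌊825/47⌋ = 17
(the next term ⌊825/47^2⌋ = 0, terminating the sum). Summing: v_47(825!) = 17 = 17.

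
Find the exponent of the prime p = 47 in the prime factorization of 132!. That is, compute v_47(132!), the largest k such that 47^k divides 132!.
v_47(132!) = 2

Legendre's formula: v_p(n!) = Σ_{k ≥ 1} ⌊n / p^k⌋. For p = 47, n = 132, the terms are:
  ⌊132/47^1⌋ = ⌊132/47⌋ = 2
(the next term ⌊132/47^2⌋ = 0, terminating the sum). Summing: v_47(132!) = 2 = 2.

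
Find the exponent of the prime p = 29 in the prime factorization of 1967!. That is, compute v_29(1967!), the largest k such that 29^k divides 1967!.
v_29(1967!) = 69

Legendre's formula: v_p(n!) = Σ_{k ≥ 1} ⌊n / p^k⌋. For p = 29, n = 1967, the terms are:
  ⌊1967/29^1⌋ = ⌊1967/29⌋ = 67
  ⌊1967/29^2⌋ = ⌊1967/841⌋ = 2
(the next term ⌊1967/29^3⌋ = 0, terminating the sum). Summing: v_29(1967!) = 67 + 2 = 69.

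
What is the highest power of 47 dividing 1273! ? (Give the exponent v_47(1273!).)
v_47(1273!) = 27

Legendre's formula: v_p(n!) = Σ_{k ≥ 1} ⌊n / p^k⌋. For p = 47, n = 1273, the terms are:
  ⌊1273/47^1⌋ = ⌊1273/47⌋ = 27
(the next term ⌊1273/47^2⌋ = 0, terminating the sum). Summing: v_47(1273!) = 27 = 27.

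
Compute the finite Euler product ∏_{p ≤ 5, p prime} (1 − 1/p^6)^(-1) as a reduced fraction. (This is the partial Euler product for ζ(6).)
∏ = 140625/138229

The primes p ≤ 5 are [2, 3, 5]. For each prime, (1 − 1/p^6)^(-1) = p^6 / (p^6 − 1). The product is (1 − 1/2^6)^(-1), (1 − 1/3^6)^(-1), (1 − 1/5^6)^(-1) = ∏ p^6 / (p^6 − 1) = 140625/138229.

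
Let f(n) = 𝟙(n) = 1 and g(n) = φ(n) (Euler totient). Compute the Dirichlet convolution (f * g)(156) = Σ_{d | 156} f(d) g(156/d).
(𝟙 * φ)(156) = 156

Divisors of 156: [1, 2, 3, 4, 6, 12, 13, 26, 39, 52, 78, 156]. For each d | 156:
  d = 1: 𝟙(1) · φ(156/1) = 1 · 48 = 48
  d = 2: 𝟙(2) · φ(156/2) = 1 · 24 = 24
  d = 3: 𝟙(3) · φ(156/3) = 1 · 24 = 24
  d = 4: 𝟙(4) · φ(156/4) = 1 · 24 = 24
  d = 6: 𝟙(6) · φ(156/6) = 1 · 12 = 12
  d = 12: 𝟙(12) · φ(156/12) = 1 · 12 = 12
  d = 13: 𝟙(13) · φ(156/13) = 1 · 4 = 4
  d = 26: 𝟙(26) · φ(156/26) = 1 · 2 = 2
  d = 39: 𝟙(39) · φ(156/39) = 1 · 2 = 2
  d = 52: 𝟙(52) · φ(156/52) = 1 · 2 = 2
  d = 78: 𝟙(78) · φ(156/78) = 1 · 1 = 1
  d = 156: 𝟙(156) · φ(156/156) = 1 · 1 = 1
Summing: (𝟙 * φ)(156) = 48 + 24 + 24 + 24 + 12 + 12 + 4 + 2 + 2 + 2 + 1 + 1 = 156.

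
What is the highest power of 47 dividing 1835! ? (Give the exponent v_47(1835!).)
v_47(1835!) = 39

Legendre's formula: v_p(n!) = Σ_{k ≥ 1} ⌊n / p^k⌋. For p = 47, n = 1835, the terms are:
  ⌊1835/47^1⌋ = ⌊1835/47⌋ = 39
(the next term ⌊1835/47^2⌋ = 0, terminating the sum). Summing: v_47(1835!) = 39 = 39.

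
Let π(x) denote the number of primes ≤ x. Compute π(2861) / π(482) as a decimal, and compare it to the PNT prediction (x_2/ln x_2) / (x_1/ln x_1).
π(2861)/π(482) = 416/92 ≈ 4.5217;  PNT prediction ≈ 4.6074.

π(482) = 92 and π(2861) = 416, so π(2861)/π(482) ≈ 4.5217. The PNT-predicted ratio is (2861/ln(2861)) / (482/ln(482)) ≈ 4.6074. The two agree to within a few percent, as expected.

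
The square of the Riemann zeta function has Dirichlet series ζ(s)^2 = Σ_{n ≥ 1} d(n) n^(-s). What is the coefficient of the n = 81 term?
d(81) = 5

ζ(s)^2 = (Σ 1/m^s)(Σ 1/k^s). The coefficient of 1/n^s in the product is the number of ordered pairs (m, k) with mk = n, which equals d(n). For n = 81, divisors are [1, 3, 9, 27, 81], so d(81) = 5.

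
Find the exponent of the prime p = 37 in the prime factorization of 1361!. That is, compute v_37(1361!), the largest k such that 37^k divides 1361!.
v_37(1361!) = 36

Legendre's formula: v_p(n!) = Σ_{k ≥ 1} ⌊n / p^k⌋. For p = 37, n = 1361, the terms are:
  ⌊1361/37^1⌋ = ⌊1361/37⌋ = 36
(the next term ⌊1361/37^2⌋ = 0, terminating the sum). Summing: v_37(1361!) = 36 = 36.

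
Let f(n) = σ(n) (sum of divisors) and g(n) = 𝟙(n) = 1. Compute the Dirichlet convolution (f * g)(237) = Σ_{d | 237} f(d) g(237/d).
(σ * 𝟙)(237) = 405

Divisors of 237: [1, 3, 79, 237]. For each d | 237:
  d = 1: σ(1) · 𝟙(237/1) = 1 · 1 = 1
  d = 3: σ(3) · 𝟙(237/3) = 4 · 1 = 4
  d = 79: σ(79) · 𝟙(237/79) = 80 · 1 = 80
  d = 237: σ(237) · 𝟙(237/237) = 320 · 1 = 320
Summing: (σ * 𝟙)(237) = 1 + 4 + 80 + 320 = 405.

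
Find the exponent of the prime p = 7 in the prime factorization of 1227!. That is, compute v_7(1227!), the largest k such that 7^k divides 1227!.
v_7(1227!) = 203

Legendre's formula: v_p(n!) = Σ_{k ≥ 1} ⌊n / p^k⌋. For p = 7, n = 1227, the terms are:
  ⌊1227/7^1⌋ = ⌊1227/7⌋ = 175
  ⌊1227/7^2⌋ = ⌊1227/49⌋ = 25
  ⌊1227/7^3⌋ = ⌊1227/343⌋ = 3
(the next term ⌊1227/7^4⌋ = 0, terminating the sum). Summing: v_7(1227!) = 175 + 25 + 3 = 203.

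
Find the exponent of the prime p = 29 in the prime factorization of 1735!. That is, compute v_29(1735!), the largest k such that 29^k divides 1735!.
v_29(1735!) = 61

Legendre's formula: v_p(n!) = Σ_{k ≥ 1} ⌊n / p^k⌋. For p = 29, n = 1735, the terms are:
  ⌊1735/29^1⌋ = ⌊1735/29⌋ = 59
  ⌊1735/29^2⌋ = ⌊1735/841⌋ = 2
(the next term ⌊1735/29^3⌋ = 0, terminating the sum). Summing: v_29(1735!) = 59 + 2 = 61.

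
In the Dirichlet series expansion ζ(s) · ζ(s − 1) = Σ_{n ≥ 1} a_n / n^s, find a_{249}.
σ(249) = 336

In the product (Σ m^0/m^s)(Σ k / k^s) = Σ (Σ_{d | n} d) / n^s, the coefficient of 1/n^s is σ(n) = Σ_{d | n} d. For n = 249, divisors are [1, 3, 83, 249]; summing: σ(249) = 336.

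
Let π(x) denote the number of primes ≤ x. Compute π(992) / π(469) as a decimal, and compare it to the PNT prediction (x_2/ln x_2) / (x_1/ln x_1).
π(992)/π(469) = 167/91 ≈ 1.8352;  PNT prediction ≈ 1.8855.

π(469) = 91 and π(992) = 167, so π(992)/π(469) ≈ 1.8352. The PNT-predicted ratio is (992/ln(992)) / (469/ln(469)) ≈ 1.8855. The two agree to within a few percent, as expected.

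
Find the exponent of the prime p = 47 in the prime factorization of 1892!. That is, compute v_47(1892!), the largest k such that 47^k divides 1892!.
v_47(1892!) = 40

Legendre's formula: v_p(n!) = Σ_{k ≥ 1} ⌊n / p^k⌋. For p = 47, n = 1892, the terms are:
  ⌊1892/47^1⌋ = ⌊1892/47⌋ = 40
(the next term ⌊1892/47^2⌋ = 0, terminating the sum). Summing: v_47(1892!) = 40 = 40.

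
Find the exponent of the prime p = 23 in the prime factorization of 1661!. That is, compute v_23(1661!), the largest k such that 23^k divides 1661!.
v_23(1661!) = 75

Legendre's formula: v_p(n!) = Σ_{k ≥ 1} ⌊n / p^k⌋. For p = 23, n = 1661, the terms are:
  ⌊1661/23^1⌋ = ⌊1661/23⌋ = 72
  ⌊1661/23^2⌋ = ⌊1661/529⌋ = 3
(the next term ⌊1661/23^3⌋ = 0, terminating the sum). Summing: v_23(1661!) = 72 + 3 = 75.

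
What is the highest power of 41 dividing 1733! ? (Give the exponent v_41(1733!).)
v_41(1733!) = 43

Legendre's formula: v_p(n!) = Σ_{k ≥ 1} ⌊n / p^k⌋. For p = 41, n = 1733, the terms are:
  ⌊1733/41^1⌋ = ⌊1733/41⌋ = 42
  ⌊1733/41^2⌋ = ⌊1733/1681⌋ = 1
(the next term ⌊1733/41^3⌋ = 0, terminating the sum). Summing: v_41(1733!) = 42 + 1 = 43.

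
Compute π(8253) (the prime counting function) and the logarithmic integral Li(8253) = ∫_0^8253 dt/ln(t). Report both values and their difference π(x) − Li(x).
π(8253) = 1035;  Li(8253) ≈ 1054.52;  π(x) − Li(x) ≈ -19.52.

Direct count of primes ≤ 8253 gives π(8253) = 1035. Numerical evaluation of the logarithmic integral gives Li(8253) ≈ 1054.52. The difference π(x) − Li(x) ≈ -19.52 is typically negative for small/moderate x (Li(x) overestimates), though Littlewood's theorem shows this sign changes infinitely often.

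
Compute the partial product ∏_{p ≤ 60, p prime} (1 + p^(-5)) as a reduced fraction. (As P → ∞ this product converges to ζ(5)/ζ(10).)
∏ = 4625216658591974452227928572296422584003624522186780896225122147490657410189665239040/4464936714731009502985956909215577296089758883491981124781643055180612451896799337569

The primes p ≤ 60 are [2, 3, 5, 7, 11, 13, 17, 19, 23, 29, 31, 37, 41, 43, 47, 53, 59]. For each, (1 + 1/p^5) = (p^5 + 1)/p^5. Multiplying these fractions over p ∈ [2, 3, 5, 7, 11, 13, 17, 19, 23, 29, 31, 37, 41, 43, 47, 53, 59] gives 4625216658591974452227928572296422584003624522186780896225122147490657410189665239040/4464936714731009502985956909215577296089758883491981124781643055180612451896799337569. (In the limit P → ∞ this tends to ζ(5)/ζ(10).)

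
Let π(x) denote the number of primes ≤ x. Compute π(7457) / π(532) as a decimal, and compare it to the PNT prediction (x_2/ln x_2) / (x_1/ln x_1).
π(7457)/π(532) = 944/99 ≈ 9.5354;  PNT prediction ≈ 9.8666.

π(532) = 99 and π(7457) = 944, so π(7457)/π(532) ≈ 9.5354. The PNT-predicted ratio is (7457/ln(7457)) / (532/ln(532)) ≈ 9.8666. The two agree to within a few percent, as expected.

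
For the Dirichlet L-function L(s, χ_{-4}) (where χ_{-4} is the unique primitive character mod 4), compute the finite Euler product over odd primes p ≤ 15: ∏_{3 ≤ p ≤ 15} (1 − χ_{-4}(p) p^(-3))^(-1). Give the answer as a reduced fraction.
∏ = 17910767875/18484721664

The odd primes p ≤ 15 are [3, 5, 7, 11, 13]. For each, χ(p) = 1 if p ≡ 1 mod 4, χ(p) = −1 if p ≡ 3 mod 4. Taking (1 − χ(p)/p^3)^(-1) = p^3/(p^3 − χ(p)): (1 − (-1)/3^3)^(-1) · (1 − (1)/5^3)^(-1) · (1 − (-1)/7^3)^(-1) · (1 − (-1)/11^3)^(-1) · (1 − (1)/13^3)^(-1) = 17910767875/18484721664.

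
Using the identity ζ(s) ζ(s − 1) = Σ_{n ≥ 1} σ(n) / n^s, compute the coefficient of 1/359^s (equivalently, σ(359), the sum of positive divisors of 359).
σ(359) = 360

In the product (Σ m^0/m^s)(Σ k / k^s) = Σ (Σ_{d | n} d) / n^s, the coefficient of 1/n^s is σ(n) = Σ_{d | n} d. For n = 359, divisors are [1, 359]; summing: σ(359) = 360.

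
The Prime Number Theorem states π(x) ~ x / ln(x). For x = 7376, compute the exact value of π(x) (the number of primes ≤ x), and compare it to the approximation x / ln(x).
π(7376) = 938;  x/ln(x) ≈ 828.21;  relative error ≈ 11.71%.

Directly count primes up to 7376: π(7376) = 938. The PNT approximation gives 7376/ln(7376) ≈ 7376/8.90599 ≈ 828.21. Relative error (π(x) − x/ln(x)) / π(x) ≈ 11.71%; the approximation is known to undercount slightly (Li(x) is a better estimate).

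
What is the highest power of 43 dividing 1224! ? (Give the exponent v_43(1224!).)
v_43(1224!) = 28

Legendre's formula: v_p(n!) = Σ_{k ≥ 1} ⌊n / p^k⌋. For p = 43, n = 1224, the terms are:
  ⌊1224/43^1⌋ = ⌊1224/43⌋ = 28
(the next term ⌊1224/43^2⌋ = 0, terminating the sum). Summing: v_43(1224!) = 28 = 28.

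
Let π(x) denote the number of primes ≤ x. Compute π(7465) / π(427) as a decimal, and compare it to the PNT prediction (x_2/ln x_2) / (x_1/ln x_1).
π(7465)/π(427) = 945/82 ≈ 11.5244;  PNT prediction ≈ 11.8735.

π(427) = 82 and π(7465) = 945, so π(7465)/π(427) ≈ 11.5244. The PNT-predicted ratio is (7465/ln(7465)) / (427/ln(427)) ≈ 11.8735. The two agree to within a few percent, as expected.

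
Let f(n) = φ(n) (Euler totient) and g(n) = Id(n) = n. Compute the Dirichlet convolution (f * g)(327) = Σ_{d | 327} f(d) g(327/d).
(φ * Id)(327) = 1085

Divisors of 327: [1, 3, 109, 327]. For each d | 327:
  d = 1: φ(1) · Id(327/1) = 1 · 327 = 327
  d = 3: φ(3) · Id(327/3) = 2 · 109 = 218
  d = 109: φ(109) · Id(327/109) = 108 · 3 = 324
  d = 327: φ(327) · Id(327/327) = 216 · 1 = 216
Summing: (φ * Id)(327) = 327 + 218 + 324 + 216 = 1085.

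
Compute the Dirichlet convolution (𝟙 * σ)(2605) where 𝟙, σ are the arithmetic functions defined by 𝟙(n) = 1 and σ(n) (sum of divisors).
(𝟙 * σ)(2605) = 3661

Divisors of 2605: [1, 5, 521, 2605]. For each d | 2605:
  d = 1: 𝟙(1) · σ(2605/1) = 1 · 3132 = 3132
  d = 5: 𝟙(5) · σ(2605/5) = 1 · 522 = 522
  d = 521: 𝟙(521) · σ(2605/521) = 1 · 6 = 6
  d = 2605: 𝟙(2605) · σ(2605/2605) = 1 · 1 = 1
Summing: (𝟙 * σ)(2605) = 3132 + 522 + 6 + 1 = 3661.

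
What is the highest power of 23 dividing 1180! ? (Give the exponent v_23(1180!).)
v_23(1180!) = 53

Legendre's formula: v_p(n!) = Σ_{k ≥ 1} ⌊n / p^k⌋. For p = 23, n = 1180, the terms are:
  ⌊1180/23^1⌋ = ⌊1180/23⌋ = 51
  ⌊1180/23^2⌋ = ⌊1180/529⌋ = 2
(the next term ⌊1180/23^3⌋ = 0, terminating the sum). Summing: v_23(1180!) = 51 + 2 = 53.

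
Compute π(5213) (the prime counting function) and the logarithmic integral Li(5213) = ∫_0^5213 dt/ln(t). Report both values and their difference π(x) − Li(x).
π(5213) = 693;  Li(5213) ≈ 709.23;  π(x) − Li(x) ≈ -16.23.

Direct count of primes ≤ 5213 gives π(5213) = 693. Numerical evaluation of the logarithmic integral gives Li(5213) ≈ 709.23. The difference π(x) − Li(x) ≈ -16.23 is typically negative for small/moderate x (Li(x) overestimates), though Littlewood's theorem shows this sign changes infinitely often.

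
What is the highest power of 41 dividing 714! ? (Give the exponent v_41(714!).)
v_41(714!) = 17

Legendre's formula: v_p(n!) = Σ_{k ≥ 1} ⌊n / p^k⌋. For p = 41, n = 714, the terms are:
  ⌊714/41^1⌋ = ⌊714/41⌋ = 17
(the next term ⌊714/41^2⌋ = 0, terminating the sum). Summing: v_41(714!) = 17 = 17.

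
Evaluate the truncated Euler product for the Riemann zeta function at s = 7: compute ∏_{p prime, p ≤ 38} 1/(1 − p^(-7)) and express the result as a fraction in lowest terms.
∏ = 390612576496222063474132638651406606464249171649995563732972174614898335928125/387378248056510136247638717957281013418108703654497719879651674737546587052032

The primes p ≤ 38 are [2, 3, 5, 7, 11, 13, 17, 19, 23, 29, 31, 37]. For each prime, (1 − 1/p^7)^(-1) = p^7 / (p^7 − 1). The product is (1 − 1/2^7)^(-1), (1 − 1/3^7)^(-1), (1 − 1/5^7)^(-1), (1 − 1/7^7)^(-1), (1 − 1/11^7)^(-1), (1 − 1/13^7)^(-1), (1 − 1/17^7)^(-1), (1 − 1/19^7)^(-1), (1 − 1/23^7)^(-1), (1 − 1/29^7)^(-1), (1 − 1/31^7)^(-1), (1 − 1/37^7)^(-1) = ∏ p^7 / (p^7 − 1) = 390612576496222063474132638651406606464249171649995563732972174614898335928125/387378248056510136247638717957281013418108703654497719879651674737546587052032.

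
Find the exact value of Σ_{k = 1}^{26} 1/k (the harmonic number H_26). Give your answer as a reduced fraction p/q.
H_26 = 34395742267/8923714800

Direct summation: H_26 = 1 + 1/2 + ... + 1/26. The least common denominator is lcm(1, ..., 26) = 26771144400; over this denominator the numerator is 26771144400 + 13385572200 + 8923714800 + 6692786100 + 5354228880 + 4461857400 + 3824449200 + 3346393050 + 2974571600 + 2677114440 + 2433740400 + 2230928700 + 2059318800 + 1912224600 + 1784742960 + 1673196525 + 1574773200 + 1487285800 + 1409007600 + 1338557220 + 1274816400 + 1216870200 + 1163962800 + 1115464350 + 1070845776 + 1029659400 = 103187226801, so H_26 = 103187226801/26771144400; reducing by gcd(103187226801, 26771144400) = 3 gives 34395742267/8923714800 ≈ 3.85442. (The PNT-adjacent estimate ln(26) + γ ≈ 3.83531 matches within O(1/n).)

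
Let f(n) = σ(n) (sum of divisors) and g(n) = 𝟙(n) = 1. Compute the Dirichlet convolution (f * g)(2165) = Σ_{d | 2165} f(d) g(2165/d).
(σ * 𝟙)(2165) = 3045

Divisors of 2165: [1, 5, 433, 2165]. For each d | 2165:
  d = 1: σ(1) · 𝟙(2165/1) = 1 · 1 = 1
  d = 5: σ(5) · 𝟙(2165/5) = 6 · 1 = 6
  d = 433: σ(433) · 𝟙(2165/433) = 434 · 1 = 434
  d = 2165: σ(2165) · 𝟙(2165/2165) = 2604 · 1 = 2604
Summing: (σ * 𝟙)(2165) = 1 + 6 + 434 + 2604 = 3045.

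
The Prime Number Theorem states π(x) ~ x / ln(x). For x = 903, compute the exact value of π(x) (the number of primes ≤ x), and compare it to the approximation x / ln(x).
π(903) = 154;  x/ln(x) ≈ 132.68;  relative error ≈ 13.84%.

Directly count primes up to 903: π(903) = 154. The PNT approximation gives 903/ln(903) ≈ 903/6.80572 ≈ 132.68. Relative error (π(x) − x/ln(x)) / π(x) ≈ 13.84%; the approximation is known to undercount slightly (Li(x) is a better estimate).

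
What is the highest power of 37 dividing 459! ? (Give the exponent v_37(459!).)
v_37(459!) = 12

Legendre's formula: v_p(n!) = Σ_{k ≥ 1} ⌊n / p^k⌋. For p = 37, n = 459, the terms are:
  ⌊459/37^1⌋ = ⌊459/37⌋ = 12
(the next term ⌊459/37^2⌋ = 0, terminating the sum). Summing: v_37(459!) = 12 = 12.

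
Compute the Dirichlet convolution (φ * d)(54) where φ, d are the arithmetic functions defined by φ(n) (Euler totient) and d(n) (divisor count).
(φ * d)(54) = 120

Divisors of 54: [1, 2, 3, 6, 9, 18, 27, 54]. For each d | 54:
  d = 1: φ(1) · d(54/1) = 1 · 8 = 8
  d = 2: φ(2) · d(54/2) = 1 · 4 = 4
  d = 3: φ(3) · d(54/3) = 2 · 6 = 12
  d = 6: φ(6) · d(54/6) = 2 · 3 = 6
  d = 9: φ(9) · d(54/9) = 6 · 4 = 24
  d = 18: φ(18) · d(54/18) = 6 · 2 = 12
  d = 27: φ(27) · d(54/27) = 18 · 2 = 36
  d = 54: φ(54) · d(54/54) = 18 · 1 = 18
Summing: (φ * d)(54) = 8 + 4 + 12 + 6 + 24 + 12 + 36 + 18 = 120.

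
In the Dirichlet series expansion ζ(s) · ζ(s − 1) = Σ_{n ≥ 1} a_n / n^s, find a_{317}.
σ(317) = 318

In the product (Σ m^0/m^s)(Σ k / k^s) = Σ (Σ_{d | n} d) / n^s, the coefficient of 1/n^s is σ(n) = Σ_{d | n} d. For n = 317, divisors are [1, 317]; summing: σ(317) = 318.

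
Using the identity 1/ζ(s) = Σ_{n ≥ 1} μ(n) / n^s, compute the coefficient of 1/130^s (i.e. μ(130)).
μ(130) = -1

Factor n = 130 = 2 · 5 · 13. μ(n) = 0 if any exponent ≥ 2 (not squarefree); otherwise μ(n) = (−1)^{ω(n)} where ω(n) is the number of distinct prime factors. Applying: μ(130) = -1.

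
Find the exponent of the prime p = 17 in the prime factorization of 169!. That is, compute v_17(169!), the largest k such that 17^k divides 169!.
v_17(169!) = 9

Legendre's formula: v_p(n!) = Σ_{k ≥ 1} ⌊n / p^k⌋. For p = 17, n = 169, the terms are:
  ⌊169/17^1⌋ = ⌊169/17⌋ = 9
(the next term ⌊169/17^2⌋ = 0, terminating the sum). Summing: v_17(169!) = 9 = 9.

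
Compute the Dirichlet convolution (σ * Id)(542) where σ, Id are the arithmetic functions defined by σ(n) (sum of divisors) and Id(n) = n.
(σ * Id)(542) = 2715

Divisors of 542: [1, 2, 271, 542]. For each d | 542:
  d = 1: σ(1) · Id(542/1) = 1 · 542 = 542
  d = 2: σ(2) · Id(542/2) = 3 · 271 = 813
  d = 271: σ(271) · Id(542/271) = 272 · 2 = 544
  d = 542: σ(542) · Id(542/542) = 816 · 1 = 816
Summing: (σ * Id)(542) = 542 + 813 + 544 + 816 = 2715.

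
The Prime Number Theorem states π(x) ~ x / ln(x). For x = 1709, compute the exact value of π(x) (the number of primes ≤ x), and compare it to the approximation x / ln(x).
π(1709) = 267;  x/ln(x) ≈ 229.59;  relative error ≈ 14.01%.

Directly count primes up to 1709: π(1709) = 267. The PNT approximation gives 1709/ln(1709) ≈ 1709/7.44366 ≈ 229.59. Relative error (π(x) − x/ln(x)) / π(x) ≈ 14.01%; the approximation is known to undercount slightly (Li(x) is a better estimate).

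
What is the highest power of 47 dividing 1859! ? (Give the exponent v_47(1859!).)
v_47(1859!) = 39

Legendre's formula: v_p(n!) = Σ_{k ≥ 1} ⌊n / p^k⌋. For p = 47, n = 1859, the terms are:
  ⌊1859/47^1⌋ = ⌊1859/47⌋ = 39
(the next term ⌊1859/47^2⌋ = 0, terminating the sum). Summing: v_47(1859!) = 39 = 39.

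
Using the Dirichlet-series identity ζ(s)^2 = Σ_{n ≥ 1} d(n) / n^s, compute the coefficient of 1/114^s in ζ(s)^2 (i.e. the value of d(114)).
d(114) = 8

ζ(s)^2 = (Σ 1/m^s)(Σ 1/k^s). The coefficient of 1/n^s in the product is the number of ordered pairs (m, k) with mk = n, which equals d(n). For n = 114, divisors are [1, 2, 3, 6, 19, 38, 57, 114], so d(114) = 8.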